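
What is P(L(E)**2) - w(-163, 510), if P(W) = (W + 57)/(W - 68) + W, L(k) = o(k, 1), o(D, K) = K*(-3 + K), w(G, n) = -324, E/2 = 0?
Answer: 20931/64 ≈ 327.05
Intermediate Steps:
E = 0 (E = 2*0 = 0)
L(k) = -2 (L(k) = 1*(-3 + 1) = 1*(-2) = -2)
P(W) = W + (57 + W)/(-68 + W) (P(W) = (57 + W)/(-68 + W) + W = W + (57 + W)/(-68 + W))
P(L(E)**2) - w(-163, 510) = (57 + ((-2)**2)**2 - 67*(-2)**2)/(-68 + (-2)**2) - 1*(-324) = (57 + 4**2 - 67*4)/(-68 + 4) + 324 = (57 + 16 - 268)/(-64) + 324 = -1/64*(-195) + 324 = 195/64 + 324 = 20931/64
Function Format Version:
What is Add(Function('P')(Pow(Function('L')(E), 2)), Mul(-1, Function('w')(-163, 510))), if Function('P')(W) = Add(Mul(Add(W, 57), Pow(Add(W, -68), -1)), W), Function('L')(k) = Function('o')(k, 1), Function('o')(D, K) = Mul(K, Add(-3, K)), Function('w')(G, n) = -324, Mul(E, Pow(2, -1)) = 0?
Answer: Rational(20931, 64) ≈ 327.05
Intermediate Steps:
E = 0 (E = Mul(2, 0) = 0)
Function('L')(k) = -2 (Function('L')(k) = Mul(1, Add(-3, 1)) = Mul(1, -2) = -2)
Function('P')(W) = Add(W, Mul(Pow(Add(-68, W), -1), Add(57, W))) (Function('P')(W) = Add(Mul(Add(57, W), Pow(Add(-68, W), -1)), W) = Add(Mul(Pow(Add(-68, W), -1), Add(57, W)), W) = Add(W, Mul(Pow(Add(-68, W), -1), Add(57, W))))
Add(Function('P')(Pow(Function('L')(E), 2)), Mul(-1, Function('w')(-163, 510))) = Add(Mul(Pow(Add(-68, Pow(-2, 2)), -1), Add(57, Pow(Pow(-2, 2), 2), Mul(-67, Pow(-2, 2)))), Mul(-1, -324)) = Add(Mul(Pow(Add(-68, 4), -1), Add(57, Pow(4, 2), Mul(-67, 4))), 324) = Add(Mul(Pow(-64, -1), Add(57, 16, -268)), 324) = Add(Mul(Rational(-1, 64), -195), 324) = Add(Rational(195, 64), 324) = Rational(20931, 64)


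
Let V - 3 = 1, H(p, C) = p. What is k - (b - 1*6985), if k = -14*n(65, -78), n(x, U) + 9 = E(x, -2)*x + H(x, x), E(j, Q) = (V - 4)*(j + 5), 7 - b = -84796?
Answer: -78602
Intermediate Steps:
b = 84803 (b = 7 - 1*(-84796) = 7 + 84796 = 84803)
V = 4 (V = 3 + 1 = 4)
E(j, Q) = 0 (E(j, Q) = (4 - 4)*(j + 5) = 0*(5 + j) = 0)
n(x, U) = -9 + x (n(x, U) = -9 + (0*x + x) = -9 + (0 + x) = -9 + x)
k = -784 (k = -14*(-9 + 65) = -14*56 = -784)
k - (b - 1*6985) = -784 - (84803 - 1*6985) = -784 - (84803 - 6985) = -784 - 1*77818 = -784 - 77818 = -78602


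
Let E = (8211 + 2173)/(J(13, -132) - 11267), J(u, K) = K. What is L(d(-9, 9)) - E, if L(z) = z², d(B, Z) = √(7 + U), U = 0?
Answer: 90177/11399 ≈ 7.9110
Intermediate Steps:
d(B, Z) = √7 (d(B, Z) = √(7 + 0) = √7)
E = -10384/11399 (E = (8211 + 2173)/(-132 - 11267) = 10384/(-11399) = 10384*(-1/11399) = -10384/11399 ≈ -0.91096)
L(d(-9, 9)) - E = (√7)² - 1*(-10384/11399) = 7 + 10384/11399 = 90177/11399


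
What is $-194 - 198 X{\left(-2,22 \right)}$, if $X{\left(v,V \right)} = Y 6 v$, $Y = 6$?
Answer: $14062$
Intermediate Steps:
$X{\left(v,V \right)} = 36 v$ ($X{\left(v,V \right)} = 6 \cdot 6 v = 36 v$)
$-194 - 198 X{\left(-2,22 \right)} = -194 - 198 \cdot 36 \left(-2\right) = -194 - -14256 = -194 + 14256 = 14062$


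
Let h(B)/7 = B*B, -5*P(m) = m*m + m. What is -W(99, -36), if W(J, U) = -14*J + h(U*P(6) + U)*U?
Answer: 447139098/25 ≈ 1.7886e+7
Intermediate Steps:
P(m) = -m/5 - m²/5 (P(m) = -(m*m + m)/5 = -(m² + m)/5 = -(m + m²)/5 = -m/5 - m²/5)
h(B) = 7*B² (h(B) = 7*(B*B) = 7*B²)
W(J, U) = -14*J + 9583*U³/25 (W(J, U) = -14*J + (7*(U*(-⅕*6*(1 + 6)) + U)²)*U = -14*J + (7*(U*(-⅕*6*7) + U)²)*U = -14*J + (7*(U*(-42/5) + U)²)*U = -14*J + (7*(-42*U/5 + U)²)*U = -14*J + (7*(-37*U/5)²)*U = -14*J + (7*(1369*U²/25))*U = -14*J + (9583*U²/25)*U = -14*J + 9583*U³/25)
-W(99, -36) = -(-14*99 + (9583/25)*(-36)³) = -(-1386 + (9583/25)*(-46656)) = -(-1386 - 447104448/25) = -1*(-447139098/25) = 447139098/25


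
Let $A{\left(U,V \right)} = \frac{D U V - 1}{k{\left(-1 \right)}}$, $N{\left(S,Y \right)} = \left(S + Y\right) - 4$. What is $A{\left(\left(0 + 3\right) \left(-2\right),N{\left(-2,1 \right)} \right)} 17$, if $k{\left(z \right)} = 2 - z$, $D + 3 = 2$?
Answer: $- \frac{527}{3} \approx -175.67$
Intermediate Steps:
$D = -1$ ($D = -3 + 2 = -1$)
$N{\left(S,Y \right)} = -4 + S + Y$
$A{\left(U,V \right)} = - \frac{1}{3} - \frac{U V}{3}$ ($A{\left(U,V \right)} = \frac{- U V - 1}{2 - -1} = \frac{- U V - 1}{2 + 1} = \frac{-1 - U V}{3} = \left(-1 - U V\right) \frac{1}{3} = - \frac{1}{3} - \frac{U V}{3}$)
$A{\left(\left(0 + 3\right) \left(-2\right),N{\left(-2,1 \right)} \right)} 17 = \left(- \frac{1}{3} - \frac{\left(0 + 3\right) \left(-2\right) \left(-4 - 2 + 1\right)}{3}\right) 17 = \left(- \frac{1}{3} - \frac{1}{3} \cdot 3 \left(-2\right) \left(-5\right)\right) 17 = \left(- \frac{1}{3} - \left(-2\right) \left(-5\right)\right) 17 = \left(- \frac{1}{3} - 10\right) 17 = \left(- \frac{31}{3}\right) 17 = - \frac{527}{3}$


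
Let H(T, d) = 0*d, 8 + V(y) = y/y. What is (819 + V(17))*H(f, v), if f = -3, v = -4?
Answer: 0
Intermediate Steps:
V(y) = -7 (V(y) = -8 + y/y = -8 + 1 = -7)
H(T, d) = 0
(819 + V(17))*H(f, v) = (819 - 7)*0 = 812*0 = 0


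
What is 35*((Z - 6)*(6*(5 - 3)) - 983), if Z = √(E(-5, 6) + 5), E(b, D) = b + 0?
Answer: -36925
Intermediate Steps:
E(b, D) = b
Z = 0 (Z = √(-5 + 5) = √0 = 0)
35*((Z - 6)*(6*(5 - 3)) - 983) = 35*((0 - 6)*(6*(5 - 3)) - 983) = 35*(-36*2 - 983) = 35*(-6*12 - 983) = 35*(-72 - 983) = 35*(-1055) = -36925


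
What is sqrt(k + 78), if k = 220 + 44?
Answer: 3*sqrt(38) ≈ 18.493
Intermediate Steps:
k = 264
sqrt(k + 78) = sqrt(264 + 78) = sqrt(342) = 3*sqrt(38)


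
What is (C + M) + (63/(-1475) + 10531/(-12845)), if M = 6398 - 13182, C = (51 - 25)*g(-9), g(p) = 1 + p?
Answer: -26497879292/3789275 ≈ -6992.9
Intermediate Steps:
C = -208 (C = (51 - 25)*(1 - 9) = 26*(-8) = -208)
M = -6784
(C + M) + (63/(-1475) + 10531/(-12845)) = (-208 - 6784) + (63/(-1475) + 10531/(-12845)) = -6992 + (63*(-1/1475) + 10531*(-1/12845)) = -6992 + (-63/1475 - 10531/12845) = -6992 - 3268492/3789275 = -26497879292/3789275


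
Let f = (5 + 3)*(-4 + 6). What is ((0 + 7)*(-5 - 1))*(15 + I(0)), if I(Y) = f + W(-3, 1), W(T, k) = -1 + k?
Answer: -1302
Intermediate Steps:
f = 16 (f = 8*2 = 16)
I(Y) = 16 (I(Y) = 16 + (-1 + 1) = 16 + 0 = 16)
((0 + 7)*(-5 - 1))*(15 + I(0)) = ((0 + 7)*(-5 - 1))*(15 + 16) = (7*(-6))*31 = -42*31 = -1302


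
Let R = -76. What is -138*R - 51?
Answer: 10437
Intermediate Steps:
-138*R - 51 = -138*(-76) - 51 = 10488 - 51 = 10437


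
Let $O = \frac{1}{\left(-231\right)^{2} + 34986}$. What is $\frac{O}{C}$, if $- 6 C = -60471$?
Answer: $\frac{2}{1780810479} \approx 1.1231 \cdot 10^{-9}$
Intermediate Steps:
$C = \frac{20157}{2}$ ($C = \left(- \frac{1}{6}\right) \left(-60471\right) = \frac{20157}{2} \approx 10079.0$)
$O = \frac{1}{88347}$ ($O = \frac{1}{53361 + 34986} = \frac{1}{88347} \approx 1.1319 \cdot 10^{-5}$)
$\frac{O}{C} = \frac{1}{88347 \cdot \frac{20157}{2}} = \frac{1}{88347} \cdot \frac{2}{20157} = \frac{2}{1780810479}$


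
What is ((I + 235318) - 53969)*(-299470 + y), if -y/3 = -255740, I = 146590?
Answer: 153393467250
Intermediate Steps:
y = 767220 (y = -3*(-255740) = 767220)
((I + 235318) - 53969)*(-299470 + y) = ((146590 + 235318) - 53969)*(-299470 + 767220) = (381908 - 53969)*467750 = 327939*467750 = 153393467250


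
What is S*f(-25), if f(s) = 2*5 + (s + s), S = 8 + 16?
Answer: -960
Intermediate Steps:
S = 24
f(s) = 10 + 2*s
S*f(-25) = 24*(10 + 2*(-25)) = 24*(10 - 50) = 24*(-40) = -960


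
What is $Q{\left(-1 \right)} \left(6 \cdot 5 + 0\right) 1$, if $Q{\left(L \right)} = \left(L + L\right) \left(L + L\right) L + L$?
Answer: $-150$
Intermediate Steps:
$Q{\left(L \right)} = L + 4 L^{3}$ ($Q{\left(L \right)} = 2 L 2 L L + L = 4 L^{2} L + L = 4 L^{3} + L = L + 4 L^{3}$)
$Q{\left(-1 \right)} \left(6 \cdot 5 + 0\right) 1 = \left(-1 + 4 \left(-1\right)^{3}\right) \left(6 \cdot 5 + 0\right) 1 = \left(-1 + 4 \left(-1\right)\right) \left(30 + 0\right) 1 = \left(-1 - 4\right) 30 \cdot 1 = \left(-5\right) 30 \cdot 1 = \left(-150\right) 1 = -150$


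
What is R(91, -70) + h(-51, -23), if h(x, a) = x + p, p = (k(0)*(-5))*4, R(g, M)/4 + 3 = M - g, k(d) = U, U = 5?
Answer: -807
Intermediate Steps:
k(d) = 5
R(g, M) = -12 - 4*g + 4*M (R(g, M) = -12 + 4*(M - g) = -12 + (-4*g + 4*M) = -12 - 4*g + 4*M)
p = -100 (p = (5*(-5))*4 = -25*4 = -100)
h(x, a) = -100 + x (h(x, a) = x - 100 = -100 + x)
R(91, -70) + h(-51, -23) = (-12 - 4*91 + 4*(-70)) + (-100 - 51) = (-12 - 364 - 280) - 151 = -656 - 151 = -807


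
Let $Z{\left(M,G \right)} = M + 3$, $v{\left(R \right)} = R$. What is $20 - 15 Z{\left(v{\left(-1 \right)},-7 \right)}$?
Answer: $-10$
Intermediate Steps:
$Z{\left(M,G \right)} = 3 + M$
$20 - 15 Z{\left(v{\left(-1 \right)},-7 \right)} = 20 - 15 \left(3 - 1\right) = 20 - 30 = -10$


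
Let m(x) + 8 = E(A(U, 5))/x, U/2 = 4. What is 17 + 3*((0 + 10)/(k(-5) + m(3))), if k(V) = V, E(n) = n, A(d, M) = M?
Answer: 244/17 ≈ 14.353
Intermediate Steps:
U = 8 (U = 2*4 = 8)
m(x) = -8 + 5/x
17 + 3*((0 + 10)/(k(-5) + m(3))) = 17 + 3*((0 + 10)/(-5 + (-8 + 5/3))) = 17 + 3*(10/(-5 + (-8 + 5*(1/3)))) = 17 + 3*(10/(-5 + (-8 + 5/3))) = 17 + 3*(10/(-5 - 19/3)) = 17 + 3*(10/(-34/3)) = 17 + 3*(10*(-3/34)) = 17 + 3*(-15/17) = 17 - 45/17 = 244/17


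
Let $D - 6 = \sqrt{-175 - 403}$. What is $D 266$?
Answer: $1596 + 4522 i \sqrt{2} \approx 1596.0 + 6395.1 i$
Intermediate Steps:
$D = 6 + 17 i \sqrt{2}$ ($D = 6 + \sqrt{-175 - 403} = 6 + \sqrt{-578} = 6 + 17 i \sqrt{2} \approx 6.0 + 24.042 i$)
$D 266 = \left(6 + 17 i \sqrt{2}\right) 266 = 1596 + 4522 i \sqrt{2}$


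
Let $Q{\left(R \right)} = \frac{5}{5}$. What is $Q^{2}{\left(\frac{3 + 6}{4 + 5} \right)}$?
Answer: $1$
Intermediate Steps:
$Q{\left(R \right)} = 1$ ($Q{\left(R \right)} = 5 \cdot \frac{1}{5} = 1$)
$Q^{2}{\left(\frac{3 + 6}{4 + 5} \right)} = 1^{2} = 1$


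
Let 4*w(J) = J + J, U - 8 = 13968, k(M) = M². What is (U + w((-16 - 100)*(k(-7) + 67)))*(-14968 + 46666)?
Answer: 229747104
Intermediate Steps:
U = 13976 (U = 8 + 13968 = 13976)
w(J) = J/2 (w(J) = (J + J)/4 = (2*J)/4 = J/2)
(U + w((-16 - 100)*(k(-7) + 67)))*(-14968 + 46666) = (13976 + ((-16 - 100)*((-7)² + 67))/2)*(-14968 + 46666) = (13976 + (-116*(49 + 67))/2)*31698 = (13976 + (-116*116)/2)*31698 = (13976 + (½)*(-13456))*31698 = (13976 - 6728)*31698 = 7248*31698 = 229747104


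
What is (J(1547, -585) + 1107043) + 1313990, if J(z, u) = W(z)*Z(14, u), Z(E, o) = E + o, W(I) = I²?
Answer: -1364101306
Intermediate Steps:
J(z, u) = z²*(14 + u)
(J(1547, -585) + 1107043) + 1313990 = (1547²*(14 - 585) + 1107043) + 1313990 = (2393209*(-571) + 1107043) + 1313990 = (-1366522339 + 1107043) + 1313990 = -1365415296 + 1313990 = -1364101306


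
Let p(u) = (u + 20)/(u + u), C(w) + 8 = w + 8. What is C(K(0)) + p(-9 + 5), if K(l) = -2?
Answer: -4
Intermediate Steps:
C(w) = w (C(w) = -8 + (w + 8) = -8 + (8 + w) = w)
p(u) = (20 + u)/(2*u) (p(u) = (20 + u)/((2*u)) = (20 + u)*(1/(2*u)) = (20 + u)/(2*u))
C(K(0)) + p(-9 + 5) = -2 + (20 + (-9 + 5))/(2*(-9 + 5)) = -2 + (½)*(20 - 4)/(-4) = -2 + (½)*(-¼)*16 = -2 - 2 = -4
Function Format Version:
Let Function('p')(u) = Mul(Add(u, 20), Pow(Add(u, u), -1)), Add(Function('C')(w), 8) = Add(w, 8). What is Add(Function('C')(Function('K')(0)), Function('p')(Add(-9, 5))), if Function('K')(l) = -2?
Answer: -4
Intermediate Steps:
Function('C')(w) = w (Function('C')(w) = Add(-8, Add(w, 8)) = Add(-8, Add(8, w)) = w)
Function('p')(u) = Mul(Rational(1, 2), Pow(u, -1), Add(20, u)) (Function('p')(u) = Mul(Add(20, u), Pow(Mul(2, u), -1)) = Mul(Add(20, u), Mul(Rational(1, 2), Pow(u, -1))) = Mul(Rational(1, 2), Pow(u, -1), Add(20, u)))
Add(Function('C')(Function('K')(0)), Function('p')(Add(-9, 5))) = Add(-2, Mul(Rational(1, 2), Pow(Add(-9, 5), -1), Add(20, Add(-9, 5)))) = Add(-2, Mul(Rational(1, 2), Pow(-4, -1), Add(20, -4))) = Add(-2, Mul(Rational(1, 2), Rational(-1, 4), 16)) = Add(-2, -2) = -4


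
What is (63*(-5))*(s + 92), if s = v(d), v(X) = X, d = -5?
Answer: -27405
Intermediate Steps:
s = -5
(63*(-5))*(s + 92) = (63*(-5))*(-5 + 92) = -315*87 = -27405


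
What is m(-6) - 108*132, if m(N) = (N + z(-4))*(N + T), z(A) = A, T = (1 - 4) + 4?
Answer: -14206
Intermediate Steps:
T = 1 (T = -3 + 4 = 1)
m(N) = (1 + N)*(-4 + N) (m(N) = (N - 4)*(N + 1) = (-4 + N)*(1 + N) = (1 + N)*(-4 + N))
m(-6) - 108*132 = (-4 + (-6)² - 3*(-6)) - 108*132 = (-4 + 36 + 18) - 14256 = 50 - 14256 = -14206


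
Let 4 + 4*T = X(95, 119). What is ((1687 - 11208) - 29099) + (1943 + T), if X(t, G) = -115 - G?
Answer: -73473/2 ≈ -36737.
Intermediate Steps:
T = -119/2 (T = -1 + (-115 - 1*119)/4 = -1 + (-115 - 119)/4 = -1 + (¼)*(-234) = -1 - 117/2 = -119/2 ≈ -59.500)
((1687 - 11208) - 29099) + (1943 + T) = ((1687 - 11208) - 29099) + (1943 - 119/2) = (-9521 - 29099) + 3767/2 = -38620 + 3767/2 = -73473/2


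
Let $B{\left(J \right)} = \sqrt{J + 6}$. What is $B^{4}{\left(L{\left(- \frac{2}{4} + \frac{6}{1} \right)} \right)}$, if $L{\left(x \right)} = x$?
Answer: $\frac{529}{4} \approx 132.25$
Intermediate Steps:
$B{\left(J \right)} = \sqrt{6 + J}$
$B^{4}{\left(L{\left(- \frac{2}{4} + \frac{6}{1} \right)} \right)} = \left(\sqrt{6 + \left(- \frac{2}{4} + \frac{6}{1}\right)}\right)^{4} = \left(\sqrt{6 + \left(\left(-2\right) \frac{1}{4} + 6 \cdot 1\right)}\right)^{4} = \left(\sqrt{6 + \left(- \frac{1}{2} + 6\right)}\right)^{4} = \left(\sqrt{6 + \frac{11}{2}}\right)^{4} = \left(\sqrt{\frac{23}{2}}\right)^{4} = \left(\frac{\sqrt{46}}{2}\right)^{4} = \frac{529}{4}$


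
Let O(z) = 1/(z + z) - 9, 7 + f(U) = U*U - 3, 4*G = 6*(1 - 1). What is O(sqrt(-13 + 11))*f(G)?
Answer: 90 + 5*I*sqrt(2)/2 ≈ 90.0 + 3.5355*I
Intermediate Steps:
G = 0 (G = (6*(1 - 1))/4 = (6*0)/4 = (1/4)*0 = 0)
f(U) = -10 + U**2 (f(U) = -7 + (U*U - 3) = -7 + (U**2 - 3) = -7 + (-3 + U**2) = -10 + U**2)
O(z) = -9 + 1/(2*z) (O(z) = 1/(2*z) - 9 = -9 + 1/(2*z))
O(sqrt(-13 + 11))*f(G) = (-9 + 1/(2*(sqrt(-13 + 11))))*(-10 + 0**2) = (-9 + 1/(2*(sqrt(-2))))*(-10 + 0) = (-9 + 1/(2*((I*sqrt(2)))))*(-10) = (-9 + (-I*sqrt(2)/2)/2)*(-10) = (-9 - I*sqrt(2)/4)*(-10) = 90 + 5*I*sqrt(2)/2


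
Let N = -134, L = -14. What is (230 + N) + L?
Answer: 82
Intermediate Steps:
(230 + N) + L = (230 - 134) - 14 = 96 - 14 = 82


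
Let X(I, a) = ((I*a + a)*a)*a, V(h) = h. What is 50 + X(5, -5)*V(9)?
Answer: -6700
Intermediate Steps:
X(I, a) = a²*(a + I*a) (X(I, a) = ((a + I*a)*a)*a = (a*(a + I*a))*a = a²*(a + I*a))
50 + X(5, -5)*V(9) = 50 + ((-5)³*(1 + 5))*9 = 50 - 125*6*9 = 50 - 750*9 = 50 - 6750 = -6700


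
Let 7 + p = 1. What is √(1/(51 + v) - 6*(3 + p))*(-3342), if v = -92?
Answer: -3342*√30217/41 ≈ -14169.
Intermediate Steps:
p = -6 (p = -7 + 1 = -6)
√(1/(51 + v) - 6*(3 + p))*(-3342) = √(1/(51 - 92) - 6*(3 - 6))*(-3342) = √(1/(-41) - 6*(-3))*(-3342) = √(-1/41 + 18)*(-3342) = √(737/41)*(-3342) = (√30217/41)*(-3342) = -3342*√30217/41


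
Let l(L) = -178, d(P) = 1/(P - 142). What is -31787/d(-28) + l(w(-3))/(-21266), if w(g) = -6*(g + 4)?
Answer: 57458499159/10633 ≈ 5.4038e+6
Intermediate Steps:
w(g) = -24 - 6*g (w(g) = -6*(4 + g) = -24 - 6*g)
d(P) = 1/(-142 + P)
-31787/d(-28) + l(w(-3))/(-21266) = -31787/(1/(-142 - 28)) - 178/(-21266) = -31787/(1/(-170)) - 178*(-1/21266) = -31787/(-1/170) + 89/10633 = -31787*(-170) + 89/10633 = 5403790 + 89/10633 = 57458499159/10633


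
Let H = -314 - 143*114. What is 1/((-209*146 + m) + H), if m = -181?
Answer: -1/47311 ≈ -2.1137e-5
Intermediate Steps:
H = -16616 (H = -314 - 16302 = -16616)
1/((-209*146 + m) + H) = 1/((-209*146 - 181) - 16616) = 1/((-30514 - 181) - 16616) = 1/(-30695 - 16616) = 1/(-47311) = -1/47311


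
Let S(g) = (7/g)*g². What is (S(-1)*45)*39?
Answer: -12285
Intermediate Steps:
S(g) = 7*g
(S(-1)*45)*39 = ((7*(-1))*45)*39 = -7*45*39 = -315*39 = -12285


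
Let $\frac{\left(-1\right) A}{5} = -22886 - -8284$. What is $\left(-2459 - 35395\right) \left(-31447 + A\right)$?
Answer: $-1573325802$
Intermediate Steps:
$A = 73010$ ($A = - 5 \left(-22886 - -8284\right) = - 5 \left(-22886 + 8284\right) = \left(-5\right) \left(-14602\right) = 73010$)
$\left(-2459 - 35395\right) \left(-31447 + A\right) = \left(-2459 - 35395\right) \left(-31447 + 73010\right) = \left(-37854\right) 41563 = -1573325802$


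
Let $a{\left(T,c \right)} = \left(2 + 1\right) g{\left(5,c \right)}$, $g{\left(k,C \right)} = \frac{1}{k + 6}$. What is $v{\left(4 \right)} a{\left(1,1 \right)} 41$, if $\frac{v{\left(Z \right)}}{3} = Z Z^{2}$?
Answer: $\frac{23616}{11} \approx 2146.9$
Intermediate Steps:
$g{\left(k,C \right)} = \frac{1}{6 + k}$
$a{\left(T,c \right)} = \frac{3}{11}$ ($a{\left(T,c \right)} = \frac{2 + 1}{6 + 5} = \frac{3}{11}$)
$v{\left(Z \right)} = 3 Z^{3}$ ($v{\left(Z \right)} = 3 Z Z^{2} = 3 Z^{3}$)
$v{\left(4 \right)} a{\left(1,1 \right)} 41 = 3 \cdot 4^{3} \cdot \frac{3}{11} \cdot 41 = 3 \cdot 64 \cdot \frac{3}{11} \cdot 41 = 192 \cdot \frac{3}{11} \cdot 41 = \frac{576}{11} \cdot 41 = \frac{23616}{11}$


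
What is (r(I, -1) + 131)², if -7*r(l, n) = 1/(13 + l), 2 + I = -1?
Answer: 84070561/4900 ≈ 17157.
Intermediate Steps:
I = -3 (I = -2 - 1 = -3)
r(l, n) = -1/(7*(13 + l))
(r(I, -1) + 131)² = (-1/(91 + 7*(-3)) + 131)² = (-1/(91 - 21) + 131)² = (-1/70 + 131)² = (9169/70)² = 84070561/4900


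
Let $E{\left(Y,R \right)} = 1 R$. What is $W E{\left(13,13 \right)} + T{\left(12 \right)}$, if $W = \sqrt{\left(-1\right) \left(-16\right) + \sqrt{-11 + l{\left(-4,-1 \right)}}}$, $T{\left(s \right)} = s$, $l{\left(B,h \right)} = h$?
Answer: $12 + 13 \sqrt{16 + 2 i \sqrt{3}} \approx 64.3 + 5.5968 i$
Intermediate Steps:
$E{\left(Y,R \right)} = R$
$W = \sqrt{16 + 2 i \sqrt{3}}$ ($W = \sqrt{\left(-1\right) \left(-16\right) + \sqrt{-11 - 1}} = \sqrt{16 + \sqrt{-12}} = \sqrt{16 + 2 i \sqrt{3}} \approx 4.0231 + 0.43053 i$)
$W E{\left(13,13 \right)} + T{\left(12 \right)} = \sqrt{16 + 2 i \sqrt{3}} \cdot 13 + 12 = 13 \sqrt{16 + 2 i \sqrt{3}} + 12 = 12 + 13 \sqrt{16 + 2 i \sqrt{3}}$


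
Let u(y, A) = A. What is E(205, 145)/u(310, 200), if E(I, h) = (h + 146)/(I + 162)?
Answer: 291/73400 ≈ 0.0039646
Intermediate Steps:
E(I, h) = (146 + h)/(162 + I)
E(205, 145)/u(310, 200) = ((146 + 145)/(162 + 205))/200 = (291/367)*(1/200) = 291/73400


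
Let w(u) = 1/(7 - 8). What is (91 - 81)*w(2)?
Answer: -10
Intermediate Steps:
w(u) = -1 (w(u) = 1/(-1) = -1)
(91 - 81)*w(2) = (91 - 81)*(-1) = 10*(-1) = -10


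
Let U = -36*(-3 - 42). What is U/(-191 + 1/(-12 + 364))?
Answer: -570240/67231 ≈ -8.4818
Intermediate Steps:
U = 1620 (U = -36*(-45) = 1620)
U/(-191 + 1/(-12 + 364)) = 1620/(-191 + 1/(-12 + 364)) = 1620/(-191 + 1/352) = 1620/(-67231/352) = 1620*(-352/67231) = -570240/67231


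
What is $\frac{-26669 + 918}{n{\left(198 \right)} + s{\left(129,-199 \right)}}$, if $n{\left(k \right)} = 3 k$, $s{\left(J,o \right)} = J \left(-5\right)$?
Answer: $\frac{25751}{51} \approx 504.92$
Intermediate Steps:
$s{\left(J,o \right)} = - 5 J$
$\frac{-26669 + 918}{n{\left(198 \right)} + s{\left(129,-199 \right)}} = \frac{-26669 + 918}{3 \cdot 198 - 645} = - \frac{25751}{594 - 645} = - \frac{25751}{-51} = \left(-25751\right) \left(- \frac{1}{51}\right) = \frac{25751}{51}$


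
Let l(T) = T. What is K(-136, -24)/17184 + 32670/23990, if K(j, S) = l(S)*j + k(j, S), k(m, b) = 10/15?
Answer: 95958095/61836624 ≈ 1.5518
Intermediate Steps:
k(m, b) = ⅔ (k(m, b) = 10*(1/15) = ⅔)
K(j, S) = ⅔ + S*j (K(j, S) = S*j + ⅔ = ⅔ + S*j)
K(-136, -24)/17184 + 32670/23990 = (⅔ - 24*(-136))/17184 + 32670/23990 = (⅔ + 3264)*(1/17184) + 32670*(1/23990) = (9794/3)*(1/17184) + 3267/2399 = 4897/25776 + 3267/2399 = 95958095/61836624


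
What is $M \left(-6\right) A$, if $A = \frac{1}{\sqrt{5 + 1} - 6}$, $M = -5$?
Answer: $-6 - \sqrt{6} \approx -8.4495$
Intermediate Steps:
$A = \frac{1}{-6 + \sqrt{6}}$ ($A = \frac{1}{\sqrt{6} - 6} = \frac{1}{-6 + \sqrt{6}} \approx -0.28165$)
$M \left(-6\right) A = \left(-5\right) \left(-6\right) \left(- \frac{1}{5} - \frac{\sqrt{6}}{30}\right) = 30 \left(- \frac{1}{5} - \frac{\sqrt{6}}{30}\right) = -6 - \sqrt{6}$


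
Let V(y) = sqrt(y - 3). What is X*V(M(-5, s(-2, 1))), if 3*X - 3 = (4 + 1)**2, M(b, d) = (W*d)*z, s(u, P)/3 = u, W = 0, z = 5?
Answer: 28*I*sqrt(3)/3 ≈ 16.166*I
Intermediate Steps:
s(u, P) = 3*u
M(b, d) = 0 (M(b, d) = (0*d)*5 = 0*5 = 0)
V(y) = sqrt(-3 + y)
X = 28/3 (X = 1 + (4 + 1)**2/3 = 1 + (1/3)*5**2 = 1 + (1/3)*25 = 1 + 25/3 = 28/3 ≈ 9.3333)
X*V(M(-5, s(-2, 1))) = 28*sqrt(-3 + 0)/3 = 28*sqrt(-3)/3 = 28*(I*sqrt(3))/3 = 28*I*sqrt(3)/3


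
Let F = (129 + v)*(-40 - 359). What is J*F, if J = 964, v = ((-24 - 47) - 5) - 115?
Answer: 23847432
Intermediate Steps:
v = -191 (v = (-71 - 5) - 115 = -76 - 115 = -191)
F = 24738 (F = (129 - 191)*(-40 - 359) = -62*(-399) = 24738)
J*F = 964*24738 = 23847432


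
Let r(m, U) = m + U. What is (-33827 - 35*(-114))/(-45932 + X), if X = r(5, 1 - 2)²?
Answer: 29837/45916 ≈ 0.64982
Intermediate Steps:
r(m, U) = U + m
X = 16 (X = ((1 - 2) + 5)² = (-1 + 5)² = 4² = 16)
(-33827 - 35*(-114))/(-45932 + X) = (-33827 - 35*(-114))/(-45932 + 16) = (-33827 + 3990)/(-45916) = -29837*(-1/45916) = 29837/45916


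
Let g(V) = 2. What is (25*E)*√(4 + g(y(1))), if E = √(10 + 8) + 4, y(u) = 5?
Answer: 100*√6 + 150*√3 ≈ 504.76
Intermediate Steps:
E = 4 + 3*√2 (E = √18 + 4 = 3*√2 + 4 = 4 + 3*√2 ≈ 8.2426)
(25*E)*√(4 + g(y(1))) = (25*(4 + 3*√2))*√(4 + 2) = (100 + 75*√2)*√6 = √6*(100 + 75*√2)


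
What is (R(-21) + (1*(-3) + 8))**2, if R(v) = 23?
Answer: 784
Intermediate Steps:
(R(-21) + (1*(-3) + 8))**2 = (23 + (1*(-3) + 8))**2 = (23 + (-3 + 8))**2 = (23 + 5)**2 = 28**2 = 784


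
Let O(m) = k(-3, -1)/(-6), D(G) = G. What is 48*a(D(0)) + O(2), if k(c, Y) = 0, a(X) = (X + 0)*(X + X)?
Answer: 0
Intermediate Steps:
a(X) = 2*X² (a(X) = X*(2*X) = 2*X²)
O(m) = 0 (O(m) = 0/(-6) = 0*(-⅙) = 0)
48*a(D(0)) + O(2) = 48*(2*0²) + 0 = 48*(2*0) + 0 = 48*0 + 0 = 0 + 0 = 0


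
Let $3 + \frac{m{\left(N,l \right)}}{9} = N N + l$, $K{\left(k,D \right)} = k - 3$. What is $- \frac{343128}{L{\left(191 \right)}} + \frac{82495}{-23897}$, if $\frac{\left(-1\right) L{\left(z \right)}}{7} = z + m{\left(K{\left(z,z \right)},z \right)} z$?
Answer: $- \frac{35263188653219}{10217350969021} \approx -3.4513$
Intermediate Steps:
$K{\left(k,D \right)} = -3 + k$
$m{\left(N,l \right)} = -27 + 9 l + 9 N^{2}$ ($m{\left(N,l \right)} = -27 + 9 \left(N N + l\right) = -27 + 9 \left(N^{2} + l\right) = -27 + 9 \left(l + N^{2}\right) = -27 + \left(9 l + 9 N^{2}\right) = -27 + 9 l + 9 N^{2}$)
$L{\left(z \right)} = - 7 z - 7 z \left(-27 + 9 z + 9 \left(-3 + z\right)^{2}\right)$ ($L{\left(z \right)} = - 7 \left(z + \left(-27 + 9 z + 9 \left(-3 + z\right)^{2}\right) z\right) = - 7 \left(z + z \left(-27 + 9 z + 9 \left(-3 + z\right)^{2}\right)\right) = - 7 z - 7 z \left(-27 + 9 z + 9 \left(-3 + z\right)^{2}\right)$)
$- \frac{343128}{L{\left(191 \right)}} + \frac{82495}{-23897} = - \frac{343128}{7 \cdot 191 \left(-55 - 9 \cdot 191^{2} + 45 \cdot 191\right)} + \frac{82495}{-23897} = - \frac{343128}{7 \cdot 191 \left(-55 - 328329 + 8595\right)} + 82495 \left(- \frac{1}{23897}\right) = - \frac{343128}{7 \cdot 191 \left(-55 - 328329 + 8595\right)} - \frac{82495}{23897} = - \frac{343128}{7 \cdot 191 \left(-319789\right)} - \frac{82495}{23897} = - \frac{343128}{-427557893} - \frac{82495}{23897} = \left(-343128\right) \left(- \frac{1}{427557893}\right) - \frac{82495}{23897} = \frac{343128}{427557893} - \frac{82495}{23897} = - \frac{35263188653219}{10217350969021}$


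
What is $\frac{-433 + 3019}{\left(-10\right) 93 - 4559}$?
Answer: $- \frac{2586}{5489} \approx -0.47112$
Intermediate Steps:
$\frac{-433 + 3019}{\left(-10\right) 93 - 4559} = \frac{2586}{-930 - 4559} = \frac{2586}{-5489} = 2586 \left(- \frac{1}{5489}\right) = - \frac{2586}{5489}$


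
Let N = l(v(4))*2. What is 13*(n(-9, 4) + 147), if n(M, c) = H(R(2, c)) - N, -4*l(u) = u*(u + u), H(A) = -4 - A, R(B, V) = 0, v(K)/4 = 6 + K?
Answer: 22659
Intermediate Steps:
v(K) = 24 + 4*K (v(K) = 4*(6 + K) = 24 + 4*K)
l(u) = -u²/2 (l(u) = -u*(u + u)/4 = -u*2*u/4 = -u²/2)
N = -1600 (N = -(24 + 4*4)²/2*2 = -(24 + 16)²/2*2 = -½*40²*2 = -½*1600*2 = -800*2 = -1600)
n(M, c) = 1596 (n(M, c) = (-4 - 1*0) - 1*(-1600) = (-4 + 0) + 1600 = -4 + 1600 = 1596)
13*(n(-9, 4) + 147) = 13*(1596 + 147) = 13*1743 = 22659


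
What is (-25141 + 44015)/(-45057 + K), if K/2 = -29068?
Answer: -18874/103193 ≈ -0.18290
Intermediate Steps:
K = -58136 (K = 2*(-29068) = -58136)
(-25141 + 44015)/(-45057 + K) = (-25141 + 44015)/(-45057 - 58136) = 18874/(-103193) = 18874*(-1/103193) = -18874/103193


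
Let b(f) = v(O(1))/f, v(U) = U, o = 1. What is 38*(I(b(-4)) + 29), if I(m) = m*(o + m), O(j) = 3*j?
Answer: 8759/8 ≈ 1094.9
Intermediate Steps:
b(f) = 3/f (b(f) = (3*1)/f = 3/f)
I(m) = m*(1 + m)
38*(I(b(-4)) + 29) = 38*((3/(-4))*(1 + 3/(-4)) + 29) = 38*((3*(-¼))*(1 + 3*(-¼)) + 29) = 38*(-3*(1 - ¾)/4 + 29) = 38*(-¾*¼ + 29) = 38*(-3/16 + 29) = 38*(461/16) = 8759/8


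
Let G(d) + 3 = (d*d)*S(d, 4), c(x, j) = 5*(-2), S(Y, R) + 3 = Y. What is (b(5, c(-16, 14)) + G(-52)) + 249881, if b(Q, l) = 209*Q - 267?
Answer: 101936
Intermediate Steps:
S(Y, R) = -3 + Y
c(x, j) = -10
b(Q, l) = -267 + 209*Q
G(d) = -3 + d²*(-3 + d) (G(d) = -3 + (d*d)*(-3 + d) = -3 + d²*(-3 + d))
(b(5, c(-16, 14)) + G(-52)) + 249881 = ((-267 + 209*5) + (-3 + (-52)²*(-3 - 52))) + 249881 = ((-267 + 1045) + (-3 + 2704*(-55))) + 249881 = (778 + (-3 - 148720)) + 249881 = (778 - 148723) + 249881 = -147945 + 249881 = 101936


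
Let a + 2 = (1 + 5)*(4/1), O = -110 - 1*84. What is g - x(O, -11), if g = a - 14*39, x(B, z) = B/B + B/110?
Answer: -28778/55 ≈ -523.24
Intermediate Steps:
O = -194 (O = -110 - 84 = -194)
a = 22 (a = -2 + (1 + 5)*(4/1) = -2 + 6*(4*1) = -2 + 6*4 = -2 + 24 = 22)
x(B, z) = 1 + B/110 (x(B, z) = 1 + B*(1/110) = 1 + B/110)
g = -524 (g = 22 - 14*39 = 22 - 546 = -524)
g - x(O, -11) = -524 - (1 + (1/110)*(-194)) = -524 - (1 - 97/55) = -524 - 1*(-42/55) = -524 + 42/55 = -28778/55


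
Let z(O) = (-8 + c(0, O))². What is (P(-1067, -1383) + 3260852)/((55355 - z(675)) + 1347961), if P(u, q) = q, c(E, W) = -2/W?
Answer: 1485095563125/639356670896 ≈ 2.3228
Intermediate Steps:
z(O) = (-8 - 2/O)²
(P(-1067, -1383) + 3260852)/((55355 - z(675)) + 1347961) = (-1383 + 3260852)/((55355 - (8 + 2/675)²) + 1347961) = 3259469/((55355 - (8 + 2*(1/675))²) + 1347961) = 3259469/((55355 - (8 + 2/675)²) + 1347961) = 3259469/((55355 - (5402/675)²) + 1347961) = 3259469/((55355 - 1*29181604/455625) + 1347961) = 3259469/((55355 - 29181604/455625) + 1347961) = 3259469/(25191940271/455625 + 1347961) = 3259469/(639356670896/455625) = 3259469*(455625/639356670896) = 1485095563125/639356670896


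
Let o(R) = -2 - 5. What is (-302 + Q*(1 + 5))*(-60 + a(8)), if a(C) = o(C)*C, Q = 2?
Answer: 33640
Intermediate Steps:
o(R) = -7
a(C) = -7*C
(-302 + Q*(1 + 5))*(-60 + a(8)) = (-302 + 2*(1 + 5))*(-60 - 7*8) = (-302 + 2*6)*(-60 - 56) = (-302 + 12)*(-116) = -290*(-116) = 33640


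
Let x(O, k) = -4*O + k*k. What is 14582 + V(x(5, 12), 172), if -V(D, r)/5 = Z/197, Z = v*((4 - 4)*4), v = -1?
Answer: 14582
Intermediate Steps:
Z = 0 (Z = -(4 - 4)*4 = -0*4 = -1*0 = 0)
x(O, k) = k² - 4*O (x(O, k) = -4*O + k² = k² - 4*O)
V(D, r) = 0 (V(D, r) = -0/197 = -5*0 = 0)
14582 + V(x(5, 12), 172) = 14582 + 0 = 14582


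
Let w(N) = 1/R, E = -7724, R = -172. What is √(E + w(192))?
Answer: I*√57126747/86 ≈ 87.886*I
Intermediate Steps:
w(N) = -1/172 (w(N) = 1/(-172) = -1/172)
√(E + w(192)) = √(-7724 - 1/172) = √(-1328529/172) = I*√57126747/86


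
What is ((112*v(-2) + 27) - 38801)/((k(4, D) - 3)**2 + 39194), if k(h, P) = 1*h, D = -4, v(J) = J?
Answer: -38998/39195 ≈ -0.99497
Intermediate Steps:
k(h, P) = h
((112*v(-2) + 27) - 38801)/((k(4, D) - 3)**2 + 39194) = ((112*(-2) + 27) - 38801)/((4 - 3)**2 + 39194) = ((-224 + 27) - 38801)/(1**2 + 39194) = (-197 - 38801)/(1 + 39194) = -38998/39195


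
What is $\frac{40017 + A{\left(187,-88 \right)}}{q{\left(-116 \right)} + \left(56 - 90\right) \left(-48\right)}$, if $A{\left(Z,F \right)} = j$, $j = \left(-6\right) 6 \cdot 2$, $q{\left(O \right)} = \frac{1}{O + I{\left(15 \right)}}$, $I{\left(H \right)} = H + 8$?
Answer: $\frac{742977}{30355} \approx 24.476$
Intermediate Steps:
$I{\left(H \right)} = 8 + H$
$q{\left(O \right)} = \frac{1}{23 + O}$ ($q{\left(O \right)} = \frac{1}{O + \left(8 + 15\right)} = \frac{1}{O + 23} = \frac{1}{23 + O}$)
$j = -72$ ($j = \left(-36\right) 2 = -72$)
$A{\left(Z,F \right)} = -72$
$\frac{40017 + A{\left(187,-88 \right)}}{q{\left(-116 \right)} + \left(56 - 90\right) \left(-48\right)} = \frac{40017 - 72}{\frac{1}{23 - 116} + \left(56 - 90\right) \left(-48\right)} = \frac{39945}{\frac{1}{-93} - -1632} = \frac{39945}{- \frac{1}{93} + 1632} = \frac{39945}{\frac{151775}{93}} = 39945 \cdot \frac{93}{151775} = \frac{742977}{30355}$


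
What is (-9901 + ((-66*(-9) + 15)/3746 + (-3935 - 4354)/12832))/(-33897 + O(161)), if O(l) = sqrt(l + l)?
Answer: 8066658190821033/27615603167870432 + 237975578689*sqrt(322)/27615603167870432 ≈ 0.29226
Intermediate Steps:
O(l) = sqrt(2)*sqrt(l) (O(l) = sqrt(2*l) = sqrt(2)*sqrt(l))
(-9901 + ((-66*(-9) + 15)/3746 + (-3935 - 4354)/12832))/(-33897 + O(161)) = (-9901 + ((-66*(-9) + 15)/3746 + (-3935 - 4354)/12832))/(-33897 + sqrt(2)*sqrt(161)) = (-9901 + ((594 + 15)*(1/3746) - 8289*1/12832))/(-33897 + sqrt(322)) = (-9901 + (609*(1/3746) - 8289/12832))/(-33897 + sqrt(322)) = (-9901 + (609/3746 - 8289/12832))/(-33897 + sqrt(322)) = (-9901 - 11617953/24034336)/(-33897 + sqrt(322)) = -237975578689/(24034336*(-33897 + sqrt(322)))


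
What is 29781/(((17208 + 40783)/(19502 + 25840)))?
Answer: 1350330102/57991 ≈ 23285.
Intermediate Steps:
29781/(((17208 + 40783)/(19502 + 25840))) = 29781/((57991/45342)) = 29781/((57991*(1/45342))) = 29781/(57991/45342) = 29781*(45342/57991) = 1350330102/57991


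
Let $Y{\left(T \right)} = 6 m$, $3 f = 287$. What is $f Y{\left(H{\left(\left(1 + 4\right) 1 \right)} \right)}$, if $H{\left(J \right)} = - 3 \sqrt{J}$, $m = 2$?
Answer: $1148$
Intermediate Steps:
$f = \frac{287}{3}$ ($f = \frac{1}{3} \cdot 287 = \frac{287}{3} \approx 95.667$)
$Y{\left(T \right)} = 12$ ($Y{\left(T \right)} = 6 \cdot 2 = 12$)
$f Y{\left(H{\left(\left(1 + 4\right) 1 \right)} \right)} = \frac{287}{3} \cdot 12 = 1148$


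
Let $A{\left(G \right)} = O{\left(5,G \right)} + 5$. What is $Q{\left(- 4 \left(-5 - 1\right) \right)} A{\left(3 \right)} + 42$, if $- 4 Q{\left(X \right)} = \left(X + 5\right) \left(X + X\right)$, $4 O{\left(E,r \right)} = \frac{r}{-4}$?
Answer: $- \frac{6531}{4} \approx -1632.8$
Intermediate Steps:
$O{\left(E,r \right)} = - \frac{r}{16}$ ($O{\left(E,r \right)} = \frac{r \frac{1}{-4}}{4} = \frac{r \left(- \frac{1}{4}\right)}{4} = \frac{\left(- \frac{1}{4}\right) r}{4} = - \frac{r}{16}$)
$A{\left(G \right)} = 5 - \frac{G}{16}$ ($A{\left(G \right)} = - \frac{G}{16} + 5 = 5 - \frac{G}{16}$)
$Q{\left(X \right)} = - \frac{X \left(5 + X\right)}{2}$ ($Q{\left(X \right)} = - \frac{\left(X + 5\right) \left(X + X\right)}{4} = - \frac{\left(5 + X\right) 2 X}{4} = - \frac{2 X \left(5 + X\right)}{4} = - \frac{X \left(5 + X\right)}{2}$)
$Q{\left(- 4 \left(-5 - 1\right) \right)} A{\left(3 \right)} + 42 = - \frac{- 4 \left(-5 - 1\right) \left(5 - 4 \left(-5 - 1\right)\right)}{2} \left(5 - \frac{3}{16}\right) + 42 = - \frac{\left(-4\right) \left(-6\right) \left(5 - -24\right)}{2} \left(5 - \frac{3}{16}\right) + 42 = \left(- \frac{1}{2}\right) 24 \left(5 + 24\right) \frac{77}{16} + 42 = \left(- \frac{1}{2}\right) 24 \cdot 29 \cdot \frac{77}{16} + 42 = \left(-348\right) \frac{77}{16} + 42 = - \frac{6699}{4} + 42 = - \frac{6531}{4}$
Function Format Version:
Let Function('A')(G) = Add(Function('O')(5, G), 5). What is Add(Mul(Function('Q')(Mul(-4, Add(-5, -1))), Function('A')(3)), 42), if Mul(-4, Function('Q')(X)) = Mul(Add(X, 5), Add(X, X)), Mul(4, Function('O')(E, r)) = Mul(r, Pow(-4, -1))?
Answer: Rational(-6531, 4) ≈ -1632.8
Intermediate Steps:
Function('O')(E, r) = Mul(Rational(-1, 16), r) (Function('O')(E, r) = Mul(Rational(1, 4), Mul(r, Pow(-4, -1))) = Mul(Rational(1, 4), Mul(r, Rational(-1, 4))) = Mul(Rational(1, 4), Mul(Rational(-1, 4), r)) = Mul(Rational(-1, 16), r))
Function('A')(G) = Add(5, Mul(Rational(-1, 16), G)) (Function('A')(G) = Add(Mul(Rational(-1, 16), G), 5) = Add(5, Mul(Rational(-1, 16), G)))
Function('Q')(X) = Mul(Rational(-1, 2), X, Add(5, X)) (Function('Q')(X) = Mul(Rational(-1, 4), Mul(Add(X, 5), Add(X, X))) = Mul(Rational(-1, 4), Mul(Add(5, X), Mul(2, X))) = Mul(Rational(-1, 4), Mul(2, X, Add(5, X))) = Mul(Rational(-1, 2), X, Add(5, X)))
Add(Mul(Function('Q')(Mul(-4, Add(-5, -1))), Function('A')(3)), 42) = Add(Mul(Mul(Rational(-1, 2), Mul(-4, Add(-5, -1)), Add(5, Mul(-4, Add(-5, -1)))), Add(5, Mul(Rational(-1, 16), 3))), 42) = Add(Mul(Mul(Rational(-1, 2), Mul(-4, -6), Add(5, Mul(-4, -6))), Add(5, Rational(-3, 16))), 42) = Add(Mul(Mul(Rational(-1, 2), 24, Add(5, 24)), Rational(77, 16)), 42) = Add(Mul(Mul(Rational(-1, 2), 24, 29), Rational(77, 16)), 42) = Add(Mul(-348, Rational(77, 16)), 42) = Add(Rational(-6699, 4), 42) = Rational(-6531, 4)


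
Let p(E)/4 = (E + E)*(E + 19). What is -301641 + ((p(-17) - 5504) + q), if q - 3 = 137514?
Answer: -169900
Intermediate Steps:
q = 137517 (q = 3 + 137514 = 137517)
p(E) = 8*E*(19 + E) (p(E) = 4*((E + E)*(E + 19)) = 4*((2*E)*(19 + E)) = 4*(2*E*(19 + E)) = 8*E*(19 + E))
-301641 + ((p(-17) - 5504) + q) = -301641 + ((8*(-17)*(19 - 17) - 5504) + 137517) = -301641 + ((8*(-17)*2 - 5504) + 137517) = -301641 + ((-272 - 5504) + 137517) = -301641 + (-5776 + 137517) = -301641 + 131741 = -169900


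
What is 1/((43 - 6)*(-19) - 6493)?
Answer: -1/7196 ≈ -0.00013897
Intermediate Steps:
1/((43 - 6)*(-19) - 6493) = 1/(37*(-19) - 6493) = 1/(-703 - 6493) = 1/(-7196) = -1/7196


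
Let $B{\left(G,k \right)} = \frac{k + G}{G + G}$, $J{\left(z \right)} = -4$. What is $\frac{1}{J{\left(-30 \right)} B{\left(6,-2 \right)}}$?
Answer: $- \frac{3}{4} \approx -0.75$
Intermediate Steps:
$B{\left(G,k \right)} = \frac{G + k}{2 G}$
$\frac{1}{J{\left(-30 \right)} B{\left(6,-2 \right)}} = \frac{1}{\left(-4\right) \frac{6 - 2}{2 \cdot 6}} = \frac{1}{\left(-4\right) \frac{1}{2} \cdot \frac{1}{6} \cdot 4} = \frac{1}{\left(-4\right) \frac{1}{3}} = \frac{1}{- \frac{4}{3}} = - \frac{3}{4}$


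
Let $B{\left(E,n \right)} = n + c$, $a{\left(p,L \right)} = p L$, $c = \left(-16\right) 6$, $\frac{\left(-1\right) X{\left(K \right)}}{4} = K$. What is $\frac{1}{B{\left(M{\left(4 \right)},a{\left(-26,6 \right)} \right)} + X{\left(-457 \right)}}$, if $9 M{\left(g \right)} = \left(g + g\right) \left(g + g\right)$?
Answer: $\frac{1}{1576} \approx 0.00063452$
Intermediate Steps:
$X{\left(K \right)} = - 4 K$
$c = -96$
$M{\left(g \right)} = \frac{4 g^{2}}{9}$ ($M{\left(g \right)} = \frac{\left(g + g\right) \left(g + g\right)}{9} = \frac{2 g 2 g}{9} = \frac{4 g^{2}}{9}$)
$a{\left(p,L \right)} = L p$
$B{\left(E,n \right)} = -96 + n$ ($B{\left(E,n \right)} = n - 96 = -96 + n$)
$\frac{1}{B{\left(M{\left(4 \right)},a{\left(-26,6 \right)} \right)} + X{\left(-457 \right)}} = \frac{1}{\left(-96 + 6 \left(-26\right)\right) - -1828} = \frac{1}{\left(-96 - 156\right) + 1828} = \frac{1}{-252 + 1828} = \frac{1}{1576}$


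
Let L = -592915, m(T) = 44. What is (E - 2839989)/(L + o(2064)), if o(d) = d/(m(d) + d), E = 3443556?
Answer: -318079809/312465689 ≈ -1.0180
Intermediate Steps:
o(d) = d/(44 + d)
(E - 2839989)/(L + o(2064)) = (3443556 - 2839989)/(-592915 + 2064/(44 + 2064)) = 603567/(-592915 + 2064/2108) = 603567/(-592915 + 2064*(1/2108)) = 603567/(-592915 + 516/527) = 603567/(-312465689/527) = 603567*(-527/312465689) = -318079809/312465689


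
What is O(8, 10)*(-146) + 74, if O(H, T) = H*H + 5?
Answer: -10000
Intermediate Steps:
O(H, T) = 5 + H² (O(H, T) = H² + 5 = 5 + H²)
O(8, 10)*(-146) + 74 = (5 + 8²)*(-146) + 74 = (5 + 64)*(-146) + 74 = 69*(-146) + 74 = -10074 + 74 = -10000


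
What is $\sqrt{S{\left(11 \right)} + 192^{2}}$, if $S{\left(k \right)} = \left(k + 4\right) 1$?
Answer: $\sqrt{36879} \approx 192.04$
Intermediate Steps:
$S{\left(k \right)} = 4 + k$ ($S{\left(k \right)} = \left(4 + k\right) 1 = 4 + k$)
$\sqrt{S{\left(11 \right)} + 192^{2}} = \sqrt{\left(4 + 11\right) + 192^{2}} = \sqrt{15 + 36864} = \sqrt{36879}$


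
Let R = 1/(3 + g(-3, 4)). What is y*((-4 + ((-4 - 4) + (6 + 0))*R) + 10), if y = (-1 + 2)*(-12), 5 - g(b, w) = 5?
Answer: -64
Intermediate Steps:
g(b, w) = 0 (g(b, w) = 5 - 1*5 = 5 - 5 = 0)
y = -12 (y = 1*(-12) = -12)
R = ⅓ (R = 1/(3 + 0) = 1/3 = ⅓ ≈ 0.33333)
y*((-4 + ((-4 - 4) + (6 + 0))*R) + 10) = -12*((-4 + ((-4 - 4) + (6 + 0))*(⅓)) + 10) = -12*((-4 + (-8 + 6)*(⅓)) + 10) = -12*((-4 - 2*⅓) + 10) = -12*((-4 - ⅔) + 10) = -12*(-14/3 + 10) = -12*16/3 = -64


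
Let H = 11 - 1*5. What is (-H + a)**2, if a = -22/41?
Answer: 71824/1681 ≈ 42.727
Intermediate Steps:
a = -22/41 (a = -22*1/41 = -22/41 ≈ -0.53658)
H = 6 (H = 11 - 5 = 6)
(-H + a)**2 = (-1*6 - 22/41)**2 = (-6 - 22/41)**2 = (-268/41)**2 = 71824/1681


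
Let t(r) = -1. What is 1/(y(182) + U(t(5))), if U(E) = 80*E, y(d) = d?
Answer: 1/102 ≈ 0.0098039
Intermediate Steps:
1/(y(182) + U(t(5))) = 1/(182 + 80*(-1)) = 1/(182 - 80) = 1/102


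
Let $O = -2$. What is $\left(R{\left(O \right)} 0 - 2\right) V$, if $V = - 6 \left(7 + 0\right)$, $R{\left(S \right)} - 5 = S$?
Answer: $84$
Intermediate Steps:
$R{\left(S \right)} = 5 + S$
$V = -42$ ($V = \left(-6\right) 7 = -42$)
$\left(R{\left(O \right)} 0 - 2\right) V = \left(\left(5 - 2\right) 0 - 2\right) \left(-42\right) = \left(3 \cdot 0 - 2\right) \left(-42\right) = \left(0 - 2\right) \left(-42\right) = \left(-2\right) \left(-42\right) = 84$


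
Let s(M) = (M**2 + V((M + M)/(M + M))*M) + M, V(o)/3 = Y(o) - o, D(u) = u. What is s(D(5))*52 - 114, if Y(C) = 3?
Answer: 3006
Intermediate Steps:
V(o) = 9 - 3*o (V(o) = 3*(3 - o) = 9 - 3*o)
s(M) = M**2 + 7*M (s(M) = (M**2 + (9 - 3*(M + M)/(M + M))*M) + M = (M**2 + (9 - 3*2*M/(2*M))*M) + M = (M**2 + (9 - 3*2*M*1/(2*M))*M) + M = (M**2 + (9 - 3*1)*M) + M = (M**2 + (9 - 3)*M) + M = (M**2 + 6*M) + M = M**2 + 7*M)
s(D(5))*52 - 114 = (5*(7 + 5))*52 - 114 = (5*12)*52 - 114 = 60*52 - 114 = 3120 - 114 = 3006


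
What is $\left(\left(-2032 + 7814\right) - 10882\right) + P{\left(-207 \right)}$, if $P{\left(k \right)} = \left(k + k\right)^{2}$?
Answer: $166296$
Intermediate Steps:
$P{\left(k \right)} = 4 k^{2}$ ($P{\left(k \right)} = \left(2 k\right)^{2} = 4 k^{2}$)
$\left(\left(-2032 + 7814\right) - 10882\right) + P{\left(-207 \right)} = \left(\left(-2032 + 7814\right) - 10882\right) + 4 \left(-207\right)^{2} = \left(5782 - 10882\right) + 4 \cdot 42849 = -5100 + 171396 = 166296$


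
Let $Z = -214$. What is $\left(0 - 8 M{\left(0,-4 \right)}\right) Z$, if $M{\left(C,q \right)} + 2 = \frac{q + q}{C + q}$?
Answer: $0$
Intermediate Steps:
$M{\left(C,q \right)} = -2 + \frac{2 q}{C + q}$ ($M{\left(C,q \right)} = -2 + \frac{q + q}{C + q} = -2 + \frac{2 q}{C + q}$)
$\left(0 - 8 M{\left(0,-4 \right)}\right) Z = \left(0 - 8 \left(\left(-2\right) 0 \frac{1}{0 - 4}\right)\right) \left(-214\right) = \left(0 - 8 \left(\left(-2\right) 0 \frac{1}{-4}\right)\right) \left(-214\right) = \left(0 - 8 \left(\left(-2\right) 0 \left(- \frac{1}{4}\right)\right)\right) \left(-214\right) = \left(0 - 0\right) \left(-214\right) = \left(0 + 0\right) \left(-214\right) = 0 \left(-214\right) = 0$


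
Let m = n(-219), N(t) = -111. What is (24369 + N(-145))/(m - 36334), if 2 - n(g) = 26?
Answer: -12129/18179 ≈ -0.66720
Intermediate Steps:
n(g) = -24 (n(g) = 2 - 1*26 = 2 - 26 = -24)
m = -24
(24369 + N(-145))/(m - 36334) = (24369 - 111)/(-24 - 36334) = 24258/(-36358) = 24258*(-1/36358) = -12129/18179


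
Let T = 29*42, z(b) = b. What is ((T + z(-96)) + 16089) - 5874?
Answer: 11337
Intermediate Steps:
T = 1218
((T + z(-96)) + 16089) - 5874 = ((1218 - 96) + 16089) - 5874 = (1122 + 16089) - 5874 = 17211 - 5874 = 11337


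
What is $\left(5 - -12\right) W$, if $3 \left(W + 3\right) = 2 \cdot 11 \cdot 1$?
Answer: $\frac{221}{3} \approx 73.667$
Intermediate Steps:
$W = \frac{13}{3}$ ($W = -3 + \frac{2 \cdot 11 \cdot 1}{3} = -3 + \frac{22 \cdot 1}{3} = -3 + \frac{1}{3} \cdot 22 = -3 + \frac{22}{3} = \frac{13}{3} \approx 4.3333$)
$\left(5 - -12\right) W = \left(5 - -12\right) \frac{13}{3} = \left(5 + 12\right) \frac{13}{3} = 17 \cdot \frac{13}{3} = \frac{221}{3}$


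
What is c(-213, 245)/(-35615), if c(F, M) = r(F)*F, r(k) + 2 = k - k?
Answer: -426/35615 ≈ -0.011961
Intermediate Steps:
r(k) = -2 (r(k) = -2 + (k - k) = -2 + 0 = -2)
c(F, M) = -2*F
c(-213, 245)/(-35615) = -2*(-213)/(-35615) = 426*(-1/35615) = -426/35615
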